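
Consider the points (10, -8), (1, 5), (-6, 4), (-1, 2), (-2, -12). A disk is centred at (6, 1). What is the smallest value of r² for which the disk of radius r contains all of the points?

233

The required radius is the distance from (6, 1) to the farthest point.
Squared distances: 97, 41, 153, 50, 233.
Maximum is 233, attained at (-2, -12).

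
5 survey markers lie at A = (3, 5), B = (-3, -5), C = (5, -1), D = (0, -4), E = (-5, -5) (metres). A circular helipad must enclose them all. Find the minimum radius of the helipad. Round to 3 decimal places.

The minimum enclosing circle of a finite set is fixed by two of the points (as a diameter) or three (as a circumcircle).
The farthest pair is A–E with squared distance 164. The circle on this segment as diameter has centre (-1, 0) and r² = 164/4 = 41.
Check B: distance² to centre = 29 ≤ 41, so it lies inside.
All remaining points lie in this disk, and no smaller disk contains both endpoints, so this is the minimum enclosing circle.
r = √41 ≈ 6.403.

6.403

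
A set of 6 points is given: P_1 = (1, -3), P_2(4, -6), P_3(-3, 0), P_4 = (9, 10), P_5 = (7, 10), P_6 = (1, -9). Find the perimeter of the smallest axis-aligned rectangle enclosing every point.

Width = max x − min x = 9 − (-3) = 12.
Height = max y − min y = 10 − (-9) = 19.
Perimeter = 2(12 + 19) = 62.

62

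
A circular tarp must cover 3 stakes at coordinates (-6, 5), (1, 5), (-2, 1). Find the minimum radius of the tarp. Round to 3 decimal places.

3.536

Call the three points A, B, C in the order given.
Side lengths²: AB² = 49, AC² = 32, BC² = 25.
Since AB² = 49 < 32 + 25 = 57, the triangle is acute, so the smallest enclosing circle is the circumcircle.
Circumcentre = (-2.5, 4.5), r² = 12.5.
r = √(12.5) ≈ 3.536.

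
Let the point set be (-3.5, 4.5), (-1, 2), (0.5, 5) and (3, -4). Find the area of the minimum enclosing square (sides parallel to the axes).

The bounding box has width 6.5 and height 9.
An axis-aligned square enclosing the set must have side ≥ max(width, height).
So the minimum side is max(6.5, 9) = 9.
Area = 9² = 81.

81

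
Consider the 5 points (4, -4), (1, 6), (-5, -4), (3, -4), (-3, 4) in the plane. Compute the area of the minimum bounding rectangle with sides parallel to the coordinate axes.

x ranges over [-5, 4], width 9.
y ranges over [-4, 6], height 10.
Area = 9 × 10 = 90.

90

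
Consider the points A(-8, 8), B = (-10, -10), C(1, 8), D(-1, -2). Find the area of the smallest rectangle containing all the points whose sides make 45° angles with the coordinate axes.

In coordinates u = x + y, v = x − y the rectangle is axis-aligned; the map (x,y)→(u,v) scales areas by 2.
u-values: 0, -20, 9, -3; range = 9 − (-20) = 29.
v-values: -16, 0, -7, 1; range = 1 − (-16) = 17.
Area = (29 × 17) / 2 = 246.5.

246.5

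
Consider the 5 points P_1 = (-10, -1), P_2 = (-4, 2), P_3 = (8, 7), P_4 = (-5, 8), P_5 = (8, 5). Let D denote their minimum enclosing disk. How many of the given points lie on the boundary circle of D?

The farthest pair is P_1–P_3 with squared distance 388. The circle on this segment as diameter has centre (-1, 3) and r² = 388/4 = 97.
Check P_2: distance² to centre = 10 ≤ 97, so it lies inside.
All remaining points lie in this disk, and no smaller disk contains both endpoints, so this is the minimum enclosing circle.
The points at distance exactly r from the centre are P_1, P_3 — 2 points.

2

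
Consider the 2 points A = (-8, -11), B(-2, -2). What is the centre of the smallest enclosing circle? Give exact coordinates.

(-5, -6.5)

The smallest circle enclosing two points has them as diameter endpoints.
Centre = midpoint = (-5, -6.5); r² = |AB|²/4 = 117/4 = 29.25.
Centre = (-5, -6.5).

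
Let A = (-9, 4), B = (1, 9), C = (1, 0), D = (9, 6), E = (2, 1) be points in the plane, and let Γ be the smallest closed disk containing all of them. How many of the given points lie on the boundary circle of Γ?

A smallest enclosing disk is always determined by at most three of the input points on its boundary.
The farthest pair is A–D with squared distance 328. The circle on this segment as diameter has centre (0, 5) and r² = 328/4 = 82.
Check B: distance² to centre = 17 ≤ 82, so it lies inside.
All remaining points lie in this disk, and no smaller disk contains both endpoints, so this is the minimum enclosing circle.
The points at distance exactly r from the centre are A, D — 2 points.

2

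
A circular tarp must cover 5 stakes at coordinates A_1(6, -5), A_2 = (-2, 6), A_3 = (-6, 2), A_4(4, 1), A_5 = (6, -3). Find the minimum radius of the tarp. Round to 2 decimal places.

7.03

By Welzl's lemma the MEC is supported by two points (diametrically opposite) or three points (on a circumcircle).
The minimum enclosing circle is determined by three boundary points: A_1, A_2, A_3.
Their circumcentre is (21/38, -21/38) with r² = 35705/722.
The farthest remaining point A_5 is at distance² 25749/722 ≤ 35705/722.
r = √(35705/722) ≈ 7.03.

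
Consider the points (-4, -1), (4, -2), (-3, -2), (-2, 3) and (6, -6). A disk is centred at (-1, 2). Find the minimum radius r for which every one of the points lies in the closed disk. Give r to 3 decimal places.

The required radius is the distance from (-1, 2) to the farthest point.
Squared distances: 18, 41, 20, 2, 113.
Maximum is 113, attained at (6, -6).
r = √113 ≈ 10.630.

10.630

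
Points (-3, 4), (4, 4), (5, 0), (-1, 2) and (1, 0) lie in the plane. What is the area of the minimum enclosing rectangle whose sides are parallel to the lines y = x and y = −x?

42

In coordinates u = x + y, v = x − y the rectangle is axis-aligned; the map (x,y)→(u,v) scales areas by 2.
u-values: 1, 8, 5, 1, 1; range = 8 − 1 = 7.
v-values: -7, 0, 5, -3, 1; range = 5 − (-7) = 12.
Area = (7 × 12) / 2 = 42.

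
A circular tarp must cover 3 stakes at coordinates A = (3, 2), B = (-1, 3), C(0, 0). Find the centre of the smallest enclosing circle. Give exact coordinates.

(19/22, 43/22)

Side lengths²: AB² = 17, AC² = 13, BC² = 10.
Since AB² = 17 < 13 + 10 = 23, the triangle is acute, so the smallest enclosing circle is the circumcircle.
Circumcentre = (19/22, 43/22), r² = 1105/242.
Centre = (19/22, 43/22).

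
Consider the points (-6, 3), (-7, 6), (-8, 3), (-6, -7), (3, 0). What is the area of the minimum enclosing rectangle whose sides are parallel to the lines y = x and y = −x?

In coordinates u = x + y, v = x − y the rectangle is axis-aligned; the map (x,y)→(u,v) scales areas by 2.
u-values: -3, -1, -5, -13, 3; range = 3 − (-13) = 16.
v-values: -9, -13, -11, 1, 3; range = 3 − (-13) = 16.
Area = (16 × 16) / 2 = 128.

128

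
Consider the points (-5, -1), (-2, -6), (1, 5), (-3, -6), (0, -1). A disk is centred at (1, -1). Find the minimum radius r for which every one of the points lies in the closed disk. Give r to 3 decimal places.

The required radius is the distance from (1, -1) to the farthest point.
Squared distances: 36, 34, 36, 41, 1.
Maximum is 41, attained at (-3, -6).
r = √41 ≈ 6.403.

6.403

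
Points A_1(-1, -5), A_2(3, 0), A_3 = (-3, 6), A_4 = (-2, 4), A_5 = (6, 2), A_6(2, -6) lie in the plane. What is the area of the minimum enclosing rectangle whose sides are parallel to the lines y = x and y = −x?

119

In coordinates u = x + y, v = x − y the rectangle is axis-aligned; the map (x,y)→(u,v) scales areas by 2.
u-values: -6, 3, 3, 2, 8, -4; range = 8 − (-6) = 14.
v-values: 4, 3, -9, -6, 4, 8; range = 8 − (-9) = 17.
Area = (14 × 17) / 2 = 119.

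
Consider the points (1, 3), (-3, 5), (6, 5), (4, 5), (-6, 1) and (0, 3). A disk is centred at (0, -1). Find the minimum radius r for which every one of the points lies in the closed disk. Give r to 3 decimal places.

8.485

The required radius is the distance from (0, -1) to the farthest point.
Squared distances: 17, 45, 72, 52, 40, 16.
Maximum is 72, attained at (6, 5).
r = √72 ≈ 8.485.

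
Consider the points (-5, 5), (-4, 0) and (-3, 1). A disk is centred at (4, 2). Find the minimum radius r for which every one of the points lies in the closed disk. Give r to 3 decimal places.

The required radius is the distance from (4, 2) to the farthest point.
Squared distances: 90, 68, 50.
Maximum is 90, attained at (-5, 5).
r = √90 ≈ 9.487.

9.487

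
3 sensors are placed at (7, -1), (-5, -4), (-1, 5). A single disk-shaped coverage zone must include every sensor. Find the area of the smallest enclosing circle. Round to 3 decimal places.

126.477

Call the three points A, B, C in the order given.
Side lengths²: AB² = 153, AC² = 100, BC² = 97.
Since AB² = 153 < 100 + 97 = 197, the triangle is acute, so the smallest enclosing circle is the circumcircle.
Circumcentre = (0.65625, -1.125), r² = 40.2587890625.
Area = π·r² = π·40.2587890625 ≈ 126.477.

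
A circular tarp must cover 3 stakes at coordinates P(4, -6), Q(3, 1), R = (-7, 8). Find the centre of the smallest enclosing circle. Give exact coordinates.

Side lengths²: PQ² = 50, PR² = 317, QR² = 149.
Since PR² = 317 ≥ 149 + 50 = 199, the angle opposite PR is not acute, so the smallest enclosing circle has PR as diameter.
Centre = midpoint of PR = (-1.5, 1), r² = 317/4 = 79.25.
Centre = (-1.5, 1).

(-1.5, 1)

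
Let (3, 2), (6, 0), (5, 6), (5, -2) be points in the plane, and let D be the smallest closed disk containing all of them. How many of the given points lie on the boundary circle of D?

By Welzl's lemma the MEC is supported by two points (diametrically opposite) or three points (on a circumcircle).
The farthest pair is (5, 6)–(5, -2) with squared distance 64. The circle on this segment as diameter has centre (5, 2) and r² = 64/4 = 16.
Check (3, 2): distance² to centre = 4 ≤ 16, so it lies inside.
All remaining points lie in this disk, and no smaller disk contains both endpoints, so this is the minimum enclosing circle.
The points at distance exactly r from the centre are (5, 6), (5, -2) — 2 points.

2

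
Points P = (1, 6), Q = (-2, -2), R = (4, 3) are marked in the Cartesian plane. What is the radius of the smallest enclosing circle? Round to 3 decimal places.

4.290

Side lengths²: PQ² = 73, PR² = 18, QR² = 61.
Since PQ² = 73 < 61 + 18 = 79, the triangle is acute, so the smallest enclosing circle is the circumcircle.
Circumcentre = (-3/22, 41/22), r² = 4453/242.
r = √(4453/242) ≈ 4.290.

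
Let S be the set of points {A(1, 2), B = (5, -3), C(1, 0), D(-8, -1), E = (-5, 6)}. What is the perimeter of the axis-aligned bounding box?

Width = max x − min x = 5 − (-8) = 13.
Height = max y − min y = 6 − (-3) = 9.
Perimeter = 2(13 + 9) = 44.

44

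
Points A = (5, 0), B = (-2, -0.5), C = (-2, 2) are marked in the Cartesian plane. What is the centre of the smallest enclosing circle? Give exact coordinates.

Side lengths²: AB² = 49.25, AC² = 53, BC² = 6.25.
Since AC² = 53 < 49.25 + 6.25 = 55.5, the triangle is acute, so the smallest enclosing circle is the circumcircle.
Circumcentre = (10/7, 0.75), r² = 10441/784.
Centre = (10/7, 0.75).

(10/7, 0.75)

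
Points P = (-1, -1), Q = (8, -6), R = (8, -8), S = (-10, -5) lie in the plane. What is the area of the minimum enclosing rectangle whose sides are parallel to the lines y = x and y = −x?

In coordinates u = x + y, v = x − y the rectangle is axis-aligned; the map (x,y)→(u,v) scales areas by 2.
u-values: -2, 2, 0, -15; range = 2 − (-15) = 17.
v-values: 0, 14, 16, -5; range = 16 − (-5) = 21.
Area = (17 × 21) / 2 = 178.5.

178.5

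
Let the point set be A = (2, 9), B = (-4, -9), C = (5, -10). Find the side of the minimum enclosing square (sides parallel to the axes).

The bounding box has width 9 and height 19.
An axis-aligned square enclosing the set must have side ≥ max(width, height).
So the minimum side is max(9, 19) = 19.

19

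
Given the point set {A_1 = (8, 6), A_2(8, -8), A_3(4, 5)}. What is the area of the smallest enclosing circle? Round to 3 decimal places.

154.380

Side lengths²: A_1A_2² = 196, A_1A_3² = 17, A_2A_3² = 185.
Since A_1A_2² = 196 < 185 + 17 = 202, the triangle is acute, so the smallest enclosing circle is the circumcircle.
Circumcentre = (7.625, -1), r² = 49.140625.
Area = π·r² = π·49.140625 ≈ 154.380.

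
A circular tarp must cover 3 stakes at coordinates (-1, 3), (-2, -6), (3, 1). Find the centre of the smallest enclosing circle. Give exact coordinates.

Call the three points A, B, C in the order given.
Side lengths²: AB² = 82, AC² = 20, BC² = 74.
Since AB² = 82 < 74 + 20 = 94, the triangle is acute, so the smallest enclosing circle is the circumcircle.
Circumcentre = (-15/19, -30/19), r² = 7585/361.
Centre = (-15/19, -30/19).

(-15/19, -30/19)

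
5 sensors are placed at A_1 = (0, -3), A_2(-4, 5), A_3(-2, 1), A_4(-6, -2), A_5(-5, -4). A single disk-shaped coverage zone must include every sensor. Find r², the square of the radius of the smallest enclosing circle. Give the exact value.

2665/121

The minimum enclosing circle is determined by three boundary points: A_1, A_2, A_5.
Their circumcentre is (-36/11, 4/11) with r² = 2665/121.
The farthest remaining point A_4 is at distance² 1576/121 ≤ 2665/121.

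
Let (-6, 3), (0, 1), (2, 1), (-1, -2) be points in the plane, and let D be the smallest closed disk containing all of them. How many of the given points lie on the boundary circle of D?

The minimum enclosing circle of a finite set is fixed by two of the points (as a diameter) or three (as a circumcircle).
The farthest pair is (-6, 3)–(2, 1) with squared distance 68. The circle on this segment as diameter has centre (-2, 2) and r² = 68/4 = 17.
Check (0, 1): distance² to centre = 5 ≤ 17, so it lies inside.
All remaining points lie in this disk, and no smaller disk contains both endpoints, so this is the minimum enclosing circle.
The points at distance exactly r from the centre are (-6, 3), (2, 1), (-1, -2) — 3 points.

3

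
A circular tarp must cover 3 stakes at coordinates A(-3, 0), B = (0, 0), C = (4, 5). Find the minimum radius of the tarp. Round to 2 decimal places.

4.30

Side lengths²: AB² = 9, AC² = 74, BC² = 41.
Since AC² = 74 ≥ 41 + 9 = 50, the angle opposite AC is not acute, so the smallest enclosing circle has AC as diameter.
Centre = midpoint of AC = (0.5, 2.5), r² = 74/4 = 18.5.
r = √(18.5) ≈ 4.30.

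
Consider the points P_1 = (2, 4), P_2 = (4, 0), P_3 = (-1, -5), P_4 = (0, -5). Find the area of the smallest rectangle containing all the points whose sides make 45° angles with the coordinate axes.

42

In coordinates u = x + y, v = x − y the rectangle is axis-aligned; the map (x,y)→(u,v) scales areas by 2.
u-values: 6, 4, -6, -5; range = 6 − (-6) = 12.
v-values: -2, 4, 4, 5; range = 5 − (-2) = 7.
Area = (12 × 7) / 2 = 42.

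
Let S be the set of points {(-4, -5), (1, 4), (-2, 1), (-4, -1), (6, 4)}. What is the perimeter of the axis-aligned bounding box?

Width = max x − min x = 6 − (-4) = 10.
Height = max y − min y = 4 − (-5) = 9.
Perimeter = 2(10 + 9) = 38.

38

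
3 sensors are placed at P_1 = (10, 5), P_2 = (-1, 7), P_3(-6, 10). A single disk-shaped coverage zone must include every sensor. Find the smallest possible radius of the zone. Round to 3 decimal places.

8.382

Side lengths²: P_1P_2² = 125, P_1P_3² = 281, P_2P_3² = 34.
Since P_1P_3² = 281 ≥ 125 + 34 = 159, the angle opposite P_1P_3 is not acute, so the smallest enclosing circle has P_1P_3 as diameter.
Centre = midpoint of P_1P_3 = (2, 7.5), r² = 281/4 = 70.25.
r = √(70.25) ≈ 8.382.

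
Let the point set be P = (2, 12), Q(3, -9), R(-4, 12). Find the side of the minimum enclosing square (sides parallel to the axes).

21

The bounding box has width 7 and height 21.
An axis-aligned square enclosing the set must have side ≥ max(width, height).
So the minimum side is max(7, 21) = 21.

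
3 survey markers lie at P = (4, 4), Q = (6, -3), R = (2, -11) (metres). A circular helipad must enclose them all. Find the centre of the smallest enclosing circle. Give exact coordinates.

Side lengths²: PQ² = 53, PR² = 229, QR² = 80.
Since PR² = 229 ≥ 80 + 53 = 133, the angle opposite PR is not acute, so the smallest enclosing circle has PR as diameter.
Centre = midpoint of PR = (3, -3.5), r² = 229/4 = 57.25.
Centre = (3, -3.5).

(3, -3.5)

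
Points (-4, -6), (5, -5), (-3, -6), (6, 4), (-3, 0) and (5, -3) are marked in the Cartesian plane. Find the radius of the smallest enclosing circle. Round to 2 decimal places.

The minimum enclosing circle of a finite set is fixed by two of the points (as a diameter) or three (as a circumcircle).
The farthest pair is (-4, -6)–(6, 4) with squared distance 200. The circle on this segment as diameter has centre (1, -1) and r² = 200/4 = 50.
Check (5, -5): distance² to centre = 32 ≤ 50, so it lies inside.
All remaining points lie in this disk, and no smaller disk contains both endpoints, so this is the minimum enclosing circle.
r = √50 ≈ 7.07.

7.07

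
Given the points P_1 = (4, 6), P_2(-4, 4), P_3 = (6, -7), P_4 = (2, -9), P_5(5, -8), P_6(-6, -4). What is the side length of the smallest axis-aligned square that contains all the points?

The bounding box has width 12 and height 15.
An axis-aligned square enclosing the set must have side ≥ max(width, height).
So the minimum side is max(12, 15) = 15.

15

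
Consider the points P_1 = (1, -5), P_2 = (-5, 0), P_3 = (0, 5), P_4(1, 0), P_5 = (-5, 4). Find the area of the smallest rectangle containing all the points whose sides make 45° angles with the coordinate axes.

75

In coordinates u = x + y, v = x − y the rectangle is axis-aligned; the map (x,y)→(u,v) scales areas by 2.
u-values: -4, -5, 5, 1, -1; range = 5 − (-5) = 10.
v-values: 6, -5, -5, 1, -9; range = 6 − (-9) = 15.
Area = (10 × 15) / 2 = 75.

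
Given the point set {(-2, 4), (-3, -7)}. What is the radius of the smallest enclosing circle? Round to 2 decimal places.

5.52

The smallest circle enclosing two points has them as diameter endpoints.
Centre = midpoint = (-2.5, -1.5); r² = |(-2, 4)−(-3, -7)|²/4 = 122/4 = 30.5.
r = √(30.5) ≈ 5.52.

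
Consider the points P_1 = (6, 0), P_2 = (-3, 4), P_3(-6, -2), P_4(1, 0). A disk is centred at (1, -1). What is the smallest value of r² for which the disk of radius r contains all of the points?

The required radius is the distance from (1, -1) to the farthest point.
Squared distances: 26, 41, 50, 1.
Maximum is 50, attained at P_3.

50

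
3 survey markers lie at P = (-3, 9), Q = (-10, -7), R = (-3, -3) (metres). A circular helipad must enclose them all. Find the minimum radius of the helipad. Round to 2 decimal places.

Side lengths²: PQ² = 305, PR² = 144, QR² = 65.
Since PQ² = 305 ≥ 144 + 65 = 209, the angle opposite PQ is not acute, so the smallest enclosing circle has PQ as diameter.
Centre = midpoint of PQ = (-6.5, 1), r² = 305/4 = 76.25.
r = √(76.25) ≈ 8.73.

8.73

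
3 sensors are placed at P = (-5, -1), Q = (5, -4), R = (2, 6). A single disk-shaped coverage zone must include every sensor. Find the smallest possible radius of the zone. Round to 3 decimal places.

5.929

Side lengths²: PQ² = 109, PR² = 98, QR² = 109.
Since QR² = 109 < 109 + 98 = 207, the triangle is acute, so the smallest enclosing circle is the circumcircle.
Circumcentre = (21/26, 5/26), r² = 11881/338.
r = √(11881/338) ≈ 5.929.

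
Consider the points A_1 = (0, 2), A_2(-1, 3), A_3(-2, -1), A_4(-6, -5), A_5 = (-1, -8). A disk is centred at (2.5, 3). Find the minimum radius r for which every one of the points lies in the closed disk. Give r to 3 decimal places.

11.673

The required radius is the distance from (2.5, 3) to the farthest point.
Squared distances: 7.25, 12.25, 36.25, 136.25, 133.25.
Maximum is 136.25, attained at A_4.
r = √(136.25) ≈ 11.673.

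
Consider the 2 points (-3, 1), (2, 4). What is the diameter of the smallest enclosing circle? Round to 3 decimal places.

The smallest circle enclosing two points has them as diameter endpoints.
Centre = midpoint = (-0.5, 2.5); r² = |(-3, 1)−(2, 4)|²/4 = 34/4 = 8.5.
Diameter = 2r = 2√(8.5) ≈ 5.831.

5.831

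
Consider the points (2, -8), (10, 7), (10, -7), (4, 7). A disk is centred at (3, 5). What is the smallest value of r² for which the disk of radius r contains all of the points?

The required radius is the distance from (3, 5) to the farthest point.
Squared distances: 170, 53, 193, 5.
Maximum is 193, attained at (10, -7).

193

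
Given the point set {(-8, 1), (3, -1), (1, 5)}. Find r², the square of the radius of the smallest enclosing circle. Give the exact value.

60625/1922

Call the three points A, B, C in the order given.
Side lengths²: AB² = 125, AC² = 97, BC² = 40.
Since AB² = 125 < 97 + 40 = 137, the triangle is acute, so the smallest enclosing circle is the circumcircle.
Circumcentre = (-149/62, 33/62), r² = 60625/1922.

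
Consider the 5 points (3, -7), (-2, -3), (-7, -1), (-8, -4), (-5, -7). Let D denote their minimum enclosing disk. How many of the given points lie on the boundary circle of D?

The minimum enclosing circle is determined by three boundary points: (3, -7), (-7, -1), (-8, -4).
Their circumcentre is (-13/6, -77/18) with r² = 5525/162.
The farthest remaining point (-5, -7) is at distance² 2501/162 ≤ 5525/162.
The points at distance exactly r from the centre are (3, -7), (-7, -1), (-8, -4) — 3 points.

3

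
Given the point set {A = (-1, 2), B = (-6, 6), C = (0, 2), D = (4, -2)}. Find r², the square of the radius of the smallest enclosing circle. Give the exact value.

A smallest enclosing disk is always determined by at most three of the input points on its boundary.
The farthest pair is B–D with squared distance 164. The circle on this segment as diameter has centre (-1, 2) and r² = 164/4 = 41.
Check A: distance² to centre = 0 ≤ 41, so it lies inside.
All remaining points lie in this disk, and no smaller disk contains both endpoints, so this is the minimum enclosing circle.

41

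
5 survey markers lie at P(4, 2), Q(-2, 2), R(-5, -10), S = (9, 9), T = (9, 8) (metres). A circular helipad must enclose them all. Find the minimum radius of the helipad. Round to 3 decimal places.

11.800

The minimum enclosing circle of a finite set is fixed by two of the points (as a diameter) or three (as a circumcircle).
The farthest pair is R–S with squared distance 557. The circle on this segment as diameter has centre (2, -0.5) and r² = 557/4 = 139.25.
Check P: distance² to centre = 10.25 ≤ 139.25, so it lies inside.
All remaining points lie in this disk, and no smaller disk contains both endpoints, so this is the minimum enclosing circle.
r = √(139.25) ≈ 11.800.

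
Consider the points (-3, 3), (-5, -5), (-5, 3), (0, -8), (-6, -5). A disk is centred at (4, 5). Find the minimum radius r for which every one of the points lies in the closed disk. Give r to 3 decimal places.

The required radius is the distance from (4, 5) to the farthest point.
Squared distances: 53, 181, 85, 185, 200.
Maximum is 200, attained at (-6, -5).
r = √200 ≈ 14.142.

14.142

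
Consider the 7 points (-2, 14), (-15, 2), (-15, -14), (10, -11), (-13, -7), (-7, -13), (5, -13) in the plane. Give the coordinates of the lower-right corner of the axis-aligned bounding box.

x-range [-15, 10], y-range [-14, 14].
The lower-right corner is (10, -14).

(10, -14)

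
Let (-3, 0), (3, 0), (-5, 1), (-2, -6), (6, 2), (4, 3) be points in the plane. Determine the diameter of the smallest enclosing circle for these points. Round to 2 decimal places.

The minimum enclosing circle of a finite set is fixed by two of the points (as a diameter) or three (as a circumcircle).
The minimum enclosing circle is determined by three boundary points: (-5, 1), (-2, -6), (6, 2).
Their circumcentre is (0.7, -0.7) with r² = 35.38.
The farthest remaining point (4, 3) is at distance² 24.58 ≤ 35.38.
Diameter = 2r = 2√(35.38) ≈ 11.90.

11.90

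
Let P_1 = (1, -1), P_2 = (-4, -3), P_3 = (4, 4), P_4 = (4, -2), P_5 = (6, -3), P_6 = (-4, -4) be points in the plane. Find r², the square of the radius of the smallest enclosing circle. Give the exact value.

5353/162

The minimum enclosing circle of a finite set is fixed by two of the points (as a diameter) or three (as a circumcircle).
The minimum enclosing circle is determined by three boundary points: P_3, P_5, P_6.
Their circumcentre is (13/18, -13/18) with r² = 5353/162.
The farthest remaining point P_2 is at distance² 4453/162 ≤ 5353/162.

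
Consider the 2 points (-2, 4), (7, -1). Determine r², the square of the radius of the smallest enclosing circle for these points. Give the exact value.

26.5

The smallest circle enclosing two points has them as diameter endpoints.
Centre = midpoint = (2.5, 1.5); r² = |(-2, 4)−(7, -1)|²/4 = 106/4 = 26.5.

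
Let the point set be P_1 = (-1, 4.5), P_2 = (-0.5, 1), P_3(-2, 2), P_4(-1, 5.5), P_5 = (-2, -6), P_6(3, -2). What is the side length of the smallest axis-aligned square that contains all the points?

11.5

The bounding box has width 5 and height 11.5.
An axis-aligned square enclosing the set must have side ≥ max(width, height).
So the minimum side is max(5, 11.5) = 11.5.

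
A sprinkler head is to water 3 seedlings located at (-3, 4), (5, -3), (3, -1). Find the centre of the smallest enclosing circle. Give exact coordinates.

(1, 0.5)

Call the three points A, B, C in the order given.
Side lengths²: AB² = 113, AC² = 61, BC² = 8.
Since AB² = 113 ≥ 61 + 8 = 69, the angle opposite AB is not acute, so the smallest enclosing circle has AB as diameter.
Centre = midpoint of AB = (1, 0.5), r² = 113/4 = 28.25.
Centre = (1, 0.5).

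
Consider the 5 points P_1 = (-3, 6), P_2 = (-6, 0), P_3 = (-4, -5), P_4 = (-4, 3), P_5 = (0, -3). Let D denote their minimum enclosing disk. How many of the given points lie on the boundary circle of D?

By Welzl's lemma the MEC is supported by two points (diametrically opposite) or three points (on a circumcircle).
The farthest pair is P_1–P_3 with squared distance 122. The circle on this segment as diameter has centre (-3.5, 0.5) and r² = 122/4 = 30.5.
Check P_2: distance² to centre = 6.5 ≤ 30.5, so it lies inside.
All remaining points lie in this disk, and no smaller disk contains both endpoints, so this is the minimum enclosing circle.
The points at distance exactly r from the centre are P_1, P_3 — 2 points.

2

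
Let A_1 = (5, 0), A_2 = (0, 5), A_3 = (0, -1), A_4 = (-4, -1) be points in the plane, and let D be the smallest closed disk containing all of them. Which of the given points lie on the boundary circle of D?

A smallest enclosing disk is always determined by at most three of the input points on its boundary.
The minimum enclosing circle is determined by three boundary points: A_1, A_2, A_4.
Their circumcentre is (0.4, 0.4) with r² = 21.32.
The farthest remaining point A_3 is at distance² 2.12 ≤ 21.32.
The points at distance exactly r from the centre are A_1, A_2, A_4 — 3 points.

A_1, A_2, A_4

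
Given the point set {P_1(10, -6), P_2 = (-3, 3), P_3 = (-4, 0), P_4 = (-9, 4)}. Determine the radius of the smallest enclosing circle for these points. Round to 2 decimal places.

10.74

By Welzl's lemma the MEC is supported by two points (diametrically opposite) or three points (on a circumcircle).
The farthest pair is P_1–P_4 with squared distance 461. The circle on this segment as diameter has centre (0.5, -1) and r² = 461/4 = 115.25.
Check P_2: distance² to centre = 28.25 ≤ 115.25, so it lies inside.
All remaining points lie in this disk, and no smaller disk contains both endpoints, so this is the minimum enclosing circle.
r = √(115.25) ≈ 10.74.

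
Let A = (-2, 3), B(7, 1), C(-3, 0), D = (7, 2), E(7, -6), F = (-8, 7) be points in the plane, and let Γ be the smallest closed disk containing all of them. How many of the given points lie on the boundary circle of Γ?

2

The minimum enclosing circle of a finite set is fixed by two of the points (as a diameter) or three (as a circumcircle).
The farthest pair is E–F with squared distance 394. The circle on this segment as diameter has centre (-0.5, 0.5) and r² = 394/4 = 98.5.
Check A: distance² to centre = 8.5 ≤ 98.5, so it lies inside.
All remaining points lie in this disk, and no smaller disk contains both endpoints, so this is the minimum enclosing circle.
The points at distance exactly r from the centre are E, F — 2 points.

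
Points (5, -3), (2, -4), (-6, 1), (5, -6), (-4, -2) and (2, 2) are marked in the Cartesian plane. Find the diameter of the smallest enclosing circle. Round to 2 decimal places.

13.04

The farthest pair is (-6, 1)–(5, -6) with squared distance 170. The circle on this segment as diameter has centre (-0.5, -2.5) and r² = 170/4 = 42.5.
Check (5, -3): distance² to centre = 30.5 ≤ 42.5, so it lies inside.
All remaining points lie in this disk, and no smaller disk contains both endpoints, so this is the minimum enclosing circle.
Diameter = 2r = 2√(42.5) ≈ 13.04.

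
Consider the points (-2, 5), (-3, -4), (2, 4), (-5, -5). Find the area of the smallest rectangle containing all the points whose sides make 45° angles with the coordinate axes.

In coordinates u = x + y, v = x − y the rectangle is axis-aligned; the map (x,y)→(u,v) scales areas by 2.
u-values: 3, -7, 6, -10; range = 6 − (-10) = 16.
v-values: -7, 1, -2, 0; range = 1 − (-7) = 8.
Area = (16 × 8) / 2 = 64.

64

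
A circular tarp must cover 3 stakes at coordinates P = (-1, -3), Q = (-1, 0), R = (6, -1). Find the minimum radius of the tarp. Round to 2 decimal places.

3.68

Side lengths²: PQ² = 9, PR² = 53, QR² = 50.
Since PR² = 53 < 50 + 9 = 59, the triangle is acute, so the smallest enclosing circle is the circumcircle.
Circumcentre = (33/14, -1.5), r² = 1325/98.
r = √(1325/98) ≈ 3.68.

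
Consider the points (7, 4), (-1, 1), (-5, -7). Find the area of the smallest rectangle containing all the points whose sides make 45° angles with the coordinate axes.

In coordinates u = x + y, v = x − y the rectangle is axis-aligned; the map (x,y)→(u,v) scales areas by 2.
u-values: 11, 0, -12; range = 11 − (-12) = 23.
v-values: 3, -2, 2; range = 3 − (-2) = 5.
Area = (23 × 5) / 2 = 57.5.

57.5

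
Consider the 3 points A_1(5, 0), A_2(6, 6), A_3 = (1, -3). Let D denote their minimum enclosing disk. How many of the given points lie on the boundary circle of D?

Side lengths²: A_1A_2² = 37, A_1A_3² = 25, A_2A_3² = 106.
Since A_2A_3² = 106 ≥ 37 + 25 = 62, the angle opposite A_2A_3 is not acute, so the smallest enclosing circle has A_2A_3 as diameter.
Centre = midpoint of A_2A_3 = (3.5, 1.5), r² = 106/4 = 26.5.
The points at distance exactly r from the centre are A_2, A_3 — 2 points.

2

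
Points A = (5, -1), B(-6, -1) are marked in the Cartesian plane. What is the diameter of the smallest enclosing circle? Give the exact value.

The smallest circle enclosing two points has them as diameter endpoints.
Centre = midpoint = (-0.5, -1); r² = |AB|²/4 = 121/4 = 30.25.
Diameter = 2r = 2√(30.25) = 11.

11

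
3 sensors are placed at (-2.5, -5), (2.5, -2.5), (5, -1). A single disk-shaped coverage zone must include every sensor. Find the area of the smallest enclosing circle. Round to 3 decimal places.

56.745

Call the three points A, B, C in the order given.
Side lengths²: AB² = 31.25, AC² = 72.25, BC² = 8.5.
Since AC² = 72.25 ≥ 31.25 + 8.5 = 39.75, the angle opposite AC is not acute, so the smallest enclosing circle has AC as diameter.
Centre = midpoint of AC = (1.25, -3), r² = 72.25/4 = 18.0625.
Area = π·r² = π·18.0625 ≈ 56.745.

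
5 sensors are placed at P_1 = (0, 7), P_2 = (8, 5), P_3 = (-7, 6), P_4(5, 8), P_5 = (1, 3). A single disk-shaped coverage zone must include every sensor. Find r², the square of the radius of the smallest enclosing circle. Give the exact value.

56.5

The minimum enclosing circle of a finite set is fixed by two of the points (as a diameter) or three (as a circumcircle).
The farthest pair is P_2–P_3 with squared distance 226. The circle on this segment as diameter has centre (0.5, 5.5) and r² = 226/4 = 56.5.
Check P_1: distance² to centre = 2.5 ≤ 56.5, so it lies inside.
All remaining points lie in this disk, and no smaller disk contains both endpoints, so this is the minimum enclosing circle.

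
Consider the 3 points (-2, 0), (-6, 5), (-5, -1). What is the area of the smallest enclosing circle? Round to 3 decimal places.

33.004

Call the three points A, B, C in the order given.
Side lengths²: AB² = 41, AC² = 10, BC² = 37.
Since AB² = 41 < 37 + 10 = 47, the triangle is acute, so the smallest enclosing circle is the circumcircle.
Circumcentre = (-167/38, 83/38), r² = 7585/722.
Area = π·r² = π·7585/722 ≈ 33.004.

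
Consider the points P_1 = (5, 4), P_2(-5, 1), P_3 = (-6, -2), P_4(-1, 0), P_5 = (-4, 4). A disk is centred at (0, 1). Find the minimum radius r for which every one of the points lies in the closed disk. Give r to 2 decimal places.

The required radius is the distance from (0, 1) to the farthest point.
Squared distances: 34, 25, 45, 2, 25.
Maximum is 45, attained at P_3.
r = √45 ≈ 6.71.

6.71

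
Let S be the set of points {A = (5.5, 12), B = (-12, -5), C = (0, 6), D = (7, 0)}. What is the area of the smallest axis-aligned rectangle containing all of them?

323

x ranges over [-12, 7], width 19.
y ranges over [-5, 12], height 17.
Area = 19 × 17 = 323.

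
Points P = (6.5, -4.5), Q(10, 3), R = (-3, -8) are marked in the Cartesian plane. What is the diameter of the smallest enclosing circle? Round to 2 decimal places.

Side lengths²: PQ² = 68.5, PR² = 102.5, QR² = 290.
Since QR² = 290 ≥ 102.5 + 68.5 = 171, the angle opposite QR is not acute, so the smallest enclosing circle has QR as diameter.
Centre = midpoint of QR = (3.5, -2.5), r² = 290/4 = 72.5.
Diameter = 2r = 2√(72.5) ≈ 17.03.

17.03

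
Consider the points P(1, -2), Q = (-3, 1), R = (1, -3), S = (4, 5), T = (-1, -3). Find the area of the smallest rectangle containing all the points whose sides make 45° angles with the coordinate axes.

52

In coordinates u = x + y, v = x − y the rectangle is axis-aligned; the map (x,y)→(u,v) scales areas by 2.
u-values: -1, -2, -2, 9, -4; range = 9 − (-4) = 13.
v-values: 3, -4, 4, -1, 2; range = 4 − (-4) = 8.
Area = (13 × 8) / 2 = 52.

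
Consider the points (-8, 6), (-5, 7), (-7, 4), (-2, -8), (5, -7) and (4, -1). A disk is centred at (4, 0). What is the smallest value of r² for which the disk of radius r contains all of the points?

180

The required radius is the distance from (4, 0) to the farthest point.
Squared distances: 180, 130, 137, 100, 50, 1.
Maximum is 180, attained at (-8, 6).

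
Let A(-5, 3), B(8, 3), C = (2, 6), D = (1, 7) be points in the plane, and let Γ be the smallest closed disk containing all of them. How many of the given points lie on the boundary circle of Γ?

2

The farthest pair is A–B with squared distance 169. The circle on this segment as diameter has centre (1.5, 3) and r² = 169/4 = 42.25.
Check C: distance² to centre = 9.25 ≤ 42.25, so it lies inside.
All remaining points lie in this disk, and no smaller disk contains both endpoints, so this is the minimum enclosing circle.
The points at distance exactly r from the centre are A, B — 2 points.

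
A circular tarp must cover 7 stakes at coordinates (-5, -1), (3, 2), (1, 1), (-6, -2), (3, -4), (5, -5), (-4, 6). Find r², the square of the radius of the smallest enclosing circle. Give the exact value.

The minimum enclosing circle of a finite set is fixed by two of the points (as a diameter) or three (as a circumcircle).
The farthest pair is (5, -5)–(-4, 6) with squared distance 202. The circle on this segment as diameter has centre (0.5, 0.5) and r² = 202/4 = 50.5.
Check (-5, -1): distance² to centre = 32.5 ≤ 50.5, so it lies inside.
All remaining points lie in this disk, and no smaller disk contains both endpoints, so this is the minimum enclosing circle.

50.5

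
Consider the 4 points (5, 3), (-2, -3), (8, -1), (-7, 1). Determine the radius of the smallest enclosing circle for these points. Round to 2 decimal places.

The minimum enclosing circle of a finite set is fixed by two of the points (as a diameter) or three (as a circumcircle).
The farthest pair is (8, -1)–(-7, 1) with squared distance 229. The circle on this segment as diameter has centre (0.5, 0) and r² = 229/4 = 57.25.
Check (5, 3): distance² to centre = 29.25 ≤ 57.25, so it lies inside.
All remaining points lie in this disk, and no smaller disk contains both endpoints, so this is the minimum enclosing circle.
r = √(57.25) ≈ 7.57.

7.57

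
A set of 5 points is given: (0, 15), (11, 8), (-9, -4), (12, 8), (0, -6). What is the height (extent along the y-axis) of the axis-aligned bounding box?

21

max y = 15, min y = -6, so height = 21.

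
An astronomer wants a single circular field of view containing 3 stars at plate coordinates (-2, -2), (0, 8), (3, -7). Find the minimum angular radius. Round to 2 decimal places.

7.65

Call the three points A, B, C in the order given.
Side lengths²: AB² = 104, AC² = 50, BC² = 234.
Since BC² = 234 ≥ 104 + 50 = 154, the angle opposite BC is not acute, so the smallest enclosing circle has BC as diameter.
Centre = midpoint of BC = (1.5, 0.5), r² = 234/4 = 58.5.
r = √(58.5) ≈ 7.65.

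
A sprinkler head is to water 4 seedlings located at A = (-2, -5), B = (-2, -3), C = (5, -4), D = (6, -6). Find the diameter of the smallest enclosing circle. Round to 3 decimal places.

The farthest pair is B–D with squared distance 73. The circle on this segment as diameter has centre (2, -4.5) and r² = 73/4 = 18.25.
Check A: distance² to centre = 16.25 ≤ 18.25, so it lies inside.
All remaining points lie in this disk, and no smaller disk contains both endpoints, so this is the minimum enclosing circle.
Diameter = 2r = 2√(18.25) ≈ 8.544.

8.544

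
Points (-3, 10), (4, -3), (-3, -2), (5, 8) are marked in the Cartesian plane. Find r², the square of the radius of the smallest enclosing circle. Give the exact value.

A smallest enclosing disk is always determined by at most three of the input points on its boundary.
The farthest pair is (-3, 10)–(4, -3) with squared distance 218. The circle on this segment as diameter has centre (0.5, 3.5) and r² = 218/4 = 54.5.
Check (-3, -2): distance² to centre = 42.5 ≤ 54.5, so it lies inside.
All remaining points lie in this disk, and no smaller disk contains both endpoints, so this is the minimum enclosing circle.

54.5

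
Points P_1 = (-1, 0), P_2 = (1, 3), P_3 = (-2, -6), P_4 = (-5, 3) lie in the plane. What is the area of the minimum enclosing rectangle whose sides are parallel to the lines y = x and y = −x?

72

In coordinates u = x + y, v = x − y the rectangle is axis-aligned; the map (x,y)→(u,v) scales areas by 2.
u-values: -1, 4, -8, -2; range = 4 − (-8) = 12.
v-values: -1, -2, 4, -8; range = 4 − (-8) = 12.
Area = (12 × 12) / 2 = 72.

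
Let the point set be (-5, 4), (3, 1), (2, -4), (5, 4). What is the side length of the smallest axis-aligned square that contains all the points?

The bounding box has width 10 and height 8.
An axis-aligned square enclosing the set must have side ≥ max(width, height).
So the minimum side is max(10, 8) = 10.

10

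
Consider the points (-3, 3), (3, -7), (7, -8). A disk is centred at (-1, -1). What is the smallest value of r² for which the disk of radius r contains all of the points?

113

The required radius is the distance from (-1, -1) to the farthest point.
Squared distances: 20, 52, 113.
Maximum is 113, attained at (7, -8).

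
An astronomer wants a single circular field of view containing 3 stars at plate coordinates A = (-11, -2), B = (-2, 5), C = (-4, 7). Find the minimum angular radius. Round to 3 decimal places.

5.745

Side lengths²: AB² = 130, AC² = 130, BC² = 8.
Since AC² = 130 < 130 + 8 = 138, the triangle is acute, so the smallest enclosing circle is the circumcircle.
Circumcentre = (-6.9375, 2.0625), r² = 33.0078125.
r = √(33.0078125) ≈ 5.745.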